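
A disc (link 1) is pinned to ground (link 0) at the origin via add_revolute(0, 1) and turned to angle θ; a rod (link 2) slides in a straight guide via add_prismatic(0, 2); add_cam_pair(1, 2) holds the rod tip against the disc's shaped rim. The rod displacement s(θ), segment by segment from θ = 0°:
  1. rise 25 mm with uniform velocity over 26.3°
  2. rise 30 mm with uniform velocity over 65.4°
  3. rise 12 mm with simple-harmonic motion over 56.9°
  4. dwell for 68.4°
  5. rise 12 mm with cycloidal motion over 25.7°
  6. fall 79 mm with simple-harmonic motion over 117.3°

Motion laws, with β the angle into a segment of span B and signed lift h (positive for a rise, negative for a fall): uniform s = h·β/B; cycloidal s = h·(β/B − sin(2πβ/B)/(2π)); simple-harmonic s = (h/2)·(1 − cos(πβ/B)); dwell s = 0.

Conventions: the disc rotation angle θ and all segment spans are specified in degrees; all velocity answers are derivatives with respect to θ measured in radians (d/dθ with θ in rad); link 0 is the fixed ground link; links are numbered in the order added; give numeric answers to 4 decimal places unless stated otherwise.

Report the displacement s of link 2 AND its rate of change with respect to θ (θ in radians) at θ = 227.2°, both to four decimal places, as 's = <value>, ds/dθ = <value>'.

segment 1 (0° to 26.3°, uniform, h = 25) is passed completely: s = 0.0000 + (25) = 25.0000
segment 2 (26.3° to 91.7°, uniform, h = 30) is passed completely: s = 25.0000 + (30) = 55.0000
segment 3 (91.7° to 148.6°, simple-harmonic, h = 12) is passed completely: s = 55.0000 + (12) = 67.0000
segment 4 (148.6° to 217°, dwell): s unchanged at 67.0000
θ = 227.2° falls in segment 5 (217° to 242.7°, cycloidal, h = 12): β = 227.2 − 217 = 10.2°, B = 25.7°; Δs = 12·(0.3969 − sin(2π·0.3969)/(2π)) = 3.6101; s = 67.0000 + 3.6101 = 70.6101
velocity in seg [217°–242.7°] (cycloidal), θ in radians: β = 10.2° = 0.1780 rad, B = 25.7° = 0.4485 rad; ds/dθ = (h/B)(1 − cos(2πβ/B)) = (12/0.4485)(1 − cos(2π·0.3969)) = 48.084761 mm/rad

s = 70.6101, ds/dθ = 48.0848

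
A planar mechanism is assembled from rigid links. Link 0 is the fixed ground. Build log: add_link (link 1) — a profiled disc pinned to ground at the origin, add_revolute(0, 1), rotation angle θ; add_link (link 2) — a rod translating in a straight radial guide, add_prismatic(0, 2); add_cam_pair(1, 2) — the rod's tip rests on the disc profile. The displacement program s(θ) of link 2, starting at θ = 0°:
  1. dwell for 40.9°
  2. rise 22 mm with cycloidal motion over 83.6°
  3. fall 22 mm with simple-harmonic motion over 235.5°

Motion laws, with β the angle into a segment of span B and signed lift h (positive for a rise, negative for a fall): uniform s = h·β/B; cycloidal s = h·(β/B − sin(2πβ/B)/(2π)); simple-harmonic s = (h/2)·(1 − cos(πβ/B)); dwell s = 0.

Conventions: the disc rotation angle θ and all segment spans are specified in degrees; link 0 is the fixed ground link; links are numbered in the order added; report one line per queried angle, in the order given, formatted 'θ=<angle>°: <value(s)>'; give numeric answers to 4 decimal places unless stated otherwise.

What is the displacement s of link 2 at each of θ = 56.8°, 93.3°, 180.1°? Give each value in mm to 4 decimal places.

seg 1 [0°–40.9°] dwell: s stays 0.0000
seg 2 [40.9°–124.5°] cycloidal, h=22: θ=56.8° here. β=15.9, B=83.6. 22·(0.1902 − sin(2π·0.1902)/(2π)) = 0.9271 → s = 0.9271
seg 2 [40.9°–124.5°] cycloidal, h=22: θ=93.3° here. β=52.4, B=83.6. 22·(0.6268 − sin(2π·0.6268)/(2π)) = 16.2931 → s = 16.2931
seg 2 [40.9°–124.5°] cycloidal, h=22: full span → s += 22 → s = 22.0000
seg 3 [124.5°–360°] simple-harmonic, h=-22: θ=180.1° here. β=55.6, B=235.5. -22/2·(1 − cos(π·0.2361)) = -2.8895 → s = 19.1105

θ=56.8°: 0.9271
θ=93.3°: 16.2931
θ=180.1°: 19.1105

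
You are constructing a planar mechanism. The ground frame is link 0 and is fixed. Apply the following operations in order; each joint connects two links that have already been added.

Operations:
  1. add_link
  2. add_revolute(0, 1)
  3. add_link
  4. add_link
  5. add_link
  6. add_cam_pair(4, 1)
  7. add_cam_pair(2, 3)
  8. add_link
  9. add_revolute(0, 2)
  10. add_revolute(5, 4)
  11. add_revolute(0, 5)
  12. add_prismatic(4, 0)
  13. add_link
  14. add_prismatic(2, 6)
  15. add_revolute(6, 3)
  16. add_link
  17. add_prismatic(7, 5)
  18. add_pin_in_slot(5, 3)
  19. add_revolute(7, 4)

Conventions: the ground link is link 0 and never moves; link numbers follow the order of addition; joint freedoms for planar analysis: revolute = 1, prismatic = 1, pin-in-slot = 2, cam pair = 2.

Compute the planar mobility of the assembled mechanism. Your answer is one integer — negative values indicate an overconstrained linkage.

ground; <1,0,0>
#1 <2,0,0>
R:0↔1 J1 <2,1,0>
#2 <3,1,0>
#3 <4,1,0>
#4 <5,1,0>
C:4↔1 J2 <5,1,1>
C:2↔3 J2 <5,1,2>
#5 <6,1,2>
R:0↔2 J1 <6,2,2>
R:5↔4 J1 <6,3,2>
R:0↔5 J1 <6,4,2>
P:4↔0 J1 <6,5,2>
#6 <7,5,2>
P:2↔6 J1 <7,6,2>
R:6↔3 J1 <7,7,2>
#7 <8,7,2>
P:7↔5 J1 <8,8,2>
PS:5↔3 J2 <8,8,3>
R:7↔4 J1 <8,9,3>
3×7 − 2×9 − 1×3 = 0

M = 0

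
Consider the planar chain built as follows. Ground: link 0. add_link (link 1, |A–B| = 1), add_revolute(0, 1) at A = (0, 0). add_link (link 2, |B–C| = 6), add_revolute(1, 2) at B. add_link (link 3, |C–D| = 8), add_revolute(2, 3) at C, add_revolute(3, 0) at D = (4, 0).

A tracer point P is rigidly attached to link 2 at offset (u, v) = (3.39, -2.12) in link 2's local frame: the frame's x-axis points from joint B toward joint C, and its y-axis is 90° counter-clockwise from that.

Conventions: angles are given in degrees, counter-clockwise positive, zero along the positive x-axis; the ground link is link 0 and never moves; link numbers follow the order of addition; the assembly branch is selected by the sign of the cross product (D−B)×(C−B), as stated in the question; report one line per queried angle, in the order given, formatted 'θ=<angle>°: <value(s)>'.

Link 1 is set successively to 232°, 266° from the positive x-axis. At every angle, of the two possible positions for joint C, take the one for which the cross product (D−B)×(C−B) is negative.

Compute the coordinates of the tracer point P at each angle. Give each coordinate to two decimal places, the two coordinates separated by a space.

A=(0,0), D=(4.00,0)
θ=232°: B = A + 1.00·(cos232°, sin232°) = (-0.6157, -0.7880)
θ=232°: |BD| = 4.6824
θ=232°: circle(B,6.00) ∩ circle(D,8.00): a=-0.6487, h=5.9648
θ=232°:   candidates: C₊=(-2.2589,4.9826) cross=27.930; C₋=(-0.2513,-6.7769) cross=-27.930
θ=232°:   branch - wants cross < 0 → take C=(-0.2513,-6.7769) (cross=-27.930)
θ=232°: ex = (C−B)/|BC| = (0.0607,-0.9982); ey = (0.9982,0.0607)
θ=232°: P = B + 3.39·ex + -2.12·ey = (-2.5259,-4.3005)
θ=266°: B = A + 1.00·(cos266°, sin266°) = (-0.0698, -0.9976)
θ=266°: |BD| = 4.1902
θ=266°: circle(B,6.00) ∩ circle(D,8.00): a=-1.2460, h=5.8692
θ=266°:   candidates: C₊=(-2.6772,4.4063) cross=24.593; C₋=(0.1174,-6.9946) cross=-24.593
θ=266°:   branch - wants cross < 0 → take C=(0.1174,-6.9946) (cross=-24.593)
θ=266°: ex = (C−B)/|BC| = (0.0312,-0.9995); ey = (0.9995,0.0312)
θ=266°: P = B + 3.39·ex + -2.12·ey = (-2.0830,-4.4520)

θ=232°: -2.53 -4.30
θ=266°: -2.08 -4.45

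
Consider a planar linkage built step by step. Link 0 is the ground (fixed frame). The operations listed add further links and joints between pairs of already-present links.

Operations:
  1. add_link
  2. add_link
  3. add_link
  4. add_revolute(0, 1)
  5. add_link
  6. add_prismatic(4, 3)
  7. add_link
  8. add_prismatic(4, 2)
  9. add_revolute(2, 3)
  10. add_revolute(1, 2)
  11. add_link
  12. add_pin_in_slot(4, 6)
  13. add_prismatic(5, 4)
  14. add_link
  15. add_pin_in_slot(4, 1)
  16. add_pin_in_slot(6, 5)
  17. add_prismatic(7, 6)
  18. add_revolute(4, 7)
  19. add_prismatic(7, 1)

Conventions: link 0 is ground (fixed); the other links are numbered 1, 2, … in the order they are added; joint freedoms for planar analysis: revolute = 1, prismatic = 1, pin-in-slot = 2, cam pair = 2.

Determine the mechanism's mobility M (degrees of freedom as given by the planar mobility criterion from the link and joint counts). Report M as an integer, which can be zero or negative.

link 0 = ground. State L|J1|J2 = 1|0|0
+link1  2|0|0
+link2  3|0|0
+link3  4|0|0
R(0,1) f=1→J1  4|1|0
+link4  5|1|0
P(4,3) f=1→J1  5|2|0
+link5  6|2|0
P(4,2) f=1→J1  6|3|0
R(2,3) f=1→J1  6|4|0
R(1,2) f=1→J1  6|5|0
+link6  7|5|0
PS(4,6) f=2→J2  7|5|1
P(5,4) f=1→J1  7|6|1
+link7  8|6|1
PS(4,1) f=2→J2  8|6|2
PS(6,5) f=2→J2  8|6|3
P(7,6) f=1→J1  8|7|3
R(4,7) f=1→J1  8|8|3
P(7,1) f=1→J1  8|9|3
M = 3(8−1)−2·9−3 = 21−18−3 = 0

M = 0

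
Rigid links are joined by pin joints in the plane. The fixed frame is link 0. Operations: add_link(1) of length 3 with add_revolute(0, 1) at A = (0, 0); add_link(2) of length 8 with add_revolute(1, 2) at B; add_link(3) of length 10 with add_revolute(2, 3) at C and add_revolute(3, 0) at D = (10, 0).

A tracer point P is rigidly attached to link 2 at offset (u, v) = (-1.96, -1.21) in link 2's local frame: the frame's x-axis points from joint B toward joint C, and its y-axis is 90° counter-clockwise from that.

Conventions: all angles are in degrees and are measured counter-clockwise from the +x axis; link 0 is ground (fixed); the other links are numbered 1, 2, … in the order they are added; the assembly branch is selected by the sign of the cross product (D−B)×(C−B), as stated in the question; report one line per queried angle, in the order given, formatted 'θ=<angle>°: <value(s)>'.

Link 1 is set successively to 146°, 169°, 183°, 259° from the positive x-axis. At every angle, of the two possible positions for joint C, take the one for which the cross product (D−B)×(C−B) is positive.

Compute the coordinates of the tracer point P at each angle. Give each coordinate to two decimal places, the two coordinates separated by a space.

A=(0,0), D=(10.00,0)
θ=146°: B = A + 3.00·(cos146°, sin146°) = (-2.4871, 1.6776)
θ=146°: |BD| = 12.5993
θ=146°: circle(B,8.00) ∩ circle(D,10.00): a=4.8710, h=6.3461
θ=146°:   candidates: C₊=(3.1855,7.3186) cross=79.957; C₋=(1.4955,-5.2606) cross=-79.957
θ=146°:   branch + wants cross > 0 → take C=(3.1855,7.3186) (cross=79.957)
θ=146°: ex = (C−B)/|BC| = (0.7091,0.7051); ey = (-0.7051,0.7091)
θ=146°: P = B + -1.96·ex + -1.21·ey = (-3.0237,-0.5625)
θ=169°: B = A + 3.00·(cos169°, sin169°) = (-2.9449, 0.5724)
θ=169°: |BD| = 12.9575
θ=169°: circle(B,8.00) ∩ circle(D,10.00): a=5.0896, h=6.1722
θ=169°:   candidates: C₊=(2.4124,6.5137) cross=79.976; C₋=(1.8671,-5.8186) cross=-79.976
θ=169°:   branch + wants cross > 0 → take C=(2.4124,6.5137) (cross=79.976)
θ=169°: ex = (C−B)/|BC| = (0.6697,0.7427); ey = (-0.7427,0.6697)
θ=169°: P = B + -1.96·ex + -1.21·ey = (-3.3588,-1.6935)
θ=183°: B = A + 3.00·(cos183°, sin183°) = (-2.9959, -0.1570)
θ=183°: |BD| = 12.9968
θ=183°: circle(B,8.00) ∩ circle(D,10.00): a=5.1135, h=6.1524
θ=183°:   candidates: C₊=(2.0429,6.0568) cross=79.962; C₋=(2.1915,-6.2472) cross=-79.962
θ=183°:   branch + wants cross > 0 → take C=(2.0429,6.0568) (cross=79.962)
θ=183°: ex = (C−B)/|BC| = (0.6298,0.7767); ey = (-0.7767,0.6298)
θ=183°: P = B + -1.96·ex + -1.21·ey = (-3.2906,-2.4415)
θ=259°: B = A + 3.00·(cos259°, sin259°) = (-0.5724, -2.9449)
θ=259°: |BD| = 10.9749
θ=259°: circle(B,8.00) ∩ circle(D,10.00): a=3.8473, h=7.0141
θ=259°:   candidates: C₊=(1.2517,4.8444) cross=76.979; C₋=(5.0159,-8.6694) cross=-76.979
θ=259°:   branch + wants cross > 0 → take C=(1.2517,4.8444) (cross=76.979)
θ=259°: ex = (C−B)/|BC| = (0.2280,0.9737); ey = (-0.9737,0.2280)
θ=259°: P = B + -1.96·ex + -1.21·ey = (0.1588,-5.1292)

θ=146°: -3.02 -0.56
θ=169°: -3.36 -1.69
θ=183°: -3.29 -2.44
θ=259°: 0.16 -5.13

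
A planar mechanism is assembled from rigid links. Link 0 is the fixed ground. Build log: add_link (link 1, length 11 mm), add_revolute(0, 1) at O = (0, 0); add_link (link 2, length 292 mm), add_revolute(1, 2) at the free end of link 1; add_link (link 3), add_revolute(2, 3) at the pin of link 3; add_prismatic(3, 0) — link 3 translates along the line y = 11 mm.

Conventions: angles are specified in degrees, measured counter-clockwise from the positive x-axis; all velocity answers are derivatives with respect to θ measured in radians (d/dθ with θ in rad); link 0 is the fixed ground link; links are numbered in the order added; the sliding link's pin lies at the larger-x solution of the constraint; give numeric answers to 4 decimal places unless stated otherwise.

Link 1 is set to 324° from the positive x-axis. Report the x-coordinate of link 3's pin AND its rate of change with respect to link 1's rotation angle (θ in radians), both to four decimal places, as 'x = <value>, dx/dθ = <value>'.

geometry: r = 11 mm, L = 292 mm, e = 11 mm
crank pin P = (r cos θ, r sin θ) = (8.899187, -6.465638)
h = r sin θ − e = -6.465638 − 11 = -17.465638
x = r cos θ + √(L² − h²) = 8.899187 + 291.477189 = 300.376376
dx/dθ = −r sin θ − h·r cos θ/√(L² − h²) (θ in radians; h = -17.465638) = 6.998887

x = 300.3764, dx/dθ = 6.9989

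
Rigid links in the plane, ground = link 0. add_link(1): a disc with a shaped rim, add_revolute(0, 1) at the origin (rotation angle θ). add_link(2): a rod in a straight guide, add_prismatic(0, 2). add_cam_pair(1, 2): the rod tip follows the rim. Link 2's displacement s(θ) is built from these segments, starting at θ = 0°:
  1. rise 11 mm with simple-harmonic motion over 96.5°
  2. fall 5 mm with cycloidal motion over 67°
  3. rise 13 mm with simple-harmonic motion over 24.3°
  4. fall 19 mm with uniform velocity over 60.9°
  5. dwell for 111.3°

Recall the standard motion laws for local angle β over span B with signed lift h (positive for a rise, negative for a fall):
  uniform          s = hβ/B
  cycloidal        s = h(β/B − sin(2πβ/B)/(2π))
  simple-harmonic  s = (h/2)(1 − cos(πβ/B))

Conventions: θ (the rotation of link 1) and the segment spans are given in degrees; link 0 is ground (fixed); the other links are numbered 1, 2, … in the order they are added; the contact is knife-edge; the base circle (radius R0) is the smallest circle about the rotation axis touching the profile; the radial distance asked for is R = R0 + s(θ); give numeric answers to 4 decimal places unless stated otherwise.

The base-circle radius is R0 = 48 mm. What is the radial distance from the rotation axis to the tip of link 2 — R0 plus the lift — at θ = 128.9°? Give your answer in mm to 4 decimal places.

segment 1 (0° to 96.5°, simple-harmonic, h = 11) is passed completely: s = 0.0000 + (11) = 11.0000
θ = 128.9° falls in segment 2 (96.5° to 163.5°, cycloidal, h = -5): β = 128.9 − 96.5 = 32.4°, B = 67°; Δs = -5·(0.4836 − sin(2π·0.4836)/(2π)) = -2.3360; s = 11.0000 − 2.3360 = 8.6640
R = R0 + s = 48 + 8.6640 = 56.6640

56.6640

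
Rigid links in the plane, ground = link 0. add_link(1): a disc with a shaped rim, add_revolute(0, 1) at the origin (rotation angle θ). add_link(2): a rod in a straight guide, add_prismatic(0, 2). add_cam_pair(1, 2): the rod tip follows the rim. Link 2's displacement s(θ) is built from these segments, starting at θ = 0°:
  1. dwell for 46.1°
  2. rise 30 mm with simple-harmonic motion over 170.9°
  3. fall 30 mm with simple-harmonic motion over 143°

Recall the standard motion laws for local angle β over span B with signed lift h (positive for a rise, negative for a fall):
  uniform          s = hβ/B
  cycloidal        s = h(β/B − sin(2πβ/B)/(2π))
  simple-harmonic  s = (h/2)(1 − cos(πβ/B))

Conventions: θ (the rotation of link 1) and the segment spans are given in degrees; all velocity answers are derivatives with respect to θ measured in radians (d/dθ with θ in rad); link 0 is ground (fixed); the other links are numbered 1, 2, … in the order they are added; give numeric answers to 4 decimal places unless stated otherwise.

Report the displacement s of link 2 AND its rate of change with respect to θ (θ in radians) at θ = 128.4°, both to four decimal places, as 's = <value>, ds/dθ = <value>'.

segment 1 (0° to 46.1°, dwell): s unchanged at 0.0000
θ = 128.4° falls in segment 2 (46.1° to 217°, simple-harmonic, h = 30): β = 128.4 − 46.1 = 82.3°, B = 170.9°; Δs = 30/2·(1 − cos(π·0.4816)) = 14.1319; s = 0.0000 + 14.1319 = 14.1319
velocity in seg [46.1°–217°] (simple-harmonic), θ in radians: β = 82.3° = 1.4364 rad, B = 170.9° = 2.9828 rad; ds/dθ = (πh/(2B)) sin(πβ/B) = (π·30/(2·2.9828)) sin(π·0.4816) = 15.772233 mm/rad

s = 14.1319, ds/dθ = 15.7722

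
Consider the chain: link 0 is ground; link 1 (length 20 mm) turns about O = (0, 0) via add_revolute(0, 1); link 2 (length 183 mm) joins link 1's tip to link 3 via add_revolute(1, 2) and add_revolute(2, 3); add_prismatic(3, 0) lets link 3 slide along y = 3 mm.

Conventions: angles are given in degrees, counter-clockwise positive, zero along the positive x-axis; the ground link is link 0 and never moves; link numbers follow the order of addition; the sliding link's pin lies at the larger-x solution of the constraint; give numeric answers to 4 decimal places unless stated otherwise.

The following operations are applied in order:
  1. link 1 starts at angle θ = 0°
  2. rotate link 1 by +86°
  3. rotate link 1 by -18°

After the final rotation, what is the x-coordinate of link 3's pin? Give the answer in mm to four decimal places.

geometry: r = 20 mm, L = 183 mm, e = 3 mm; θ starts at 0°
rotate link 1 by +86°: θ ← 0° +86° = 86°
rotate link 1 by -18°: θ ← 86° -18° = 68°
crank pin P = (r cos θ, r sin θ) = (7.492132, 18.543677)
h = r sin θ − e = 18.543677 − 3 = 15.543677
x = r cos θ + √(L² − h²) = 7.492132 + 182.338680 = 189.830812

189.8308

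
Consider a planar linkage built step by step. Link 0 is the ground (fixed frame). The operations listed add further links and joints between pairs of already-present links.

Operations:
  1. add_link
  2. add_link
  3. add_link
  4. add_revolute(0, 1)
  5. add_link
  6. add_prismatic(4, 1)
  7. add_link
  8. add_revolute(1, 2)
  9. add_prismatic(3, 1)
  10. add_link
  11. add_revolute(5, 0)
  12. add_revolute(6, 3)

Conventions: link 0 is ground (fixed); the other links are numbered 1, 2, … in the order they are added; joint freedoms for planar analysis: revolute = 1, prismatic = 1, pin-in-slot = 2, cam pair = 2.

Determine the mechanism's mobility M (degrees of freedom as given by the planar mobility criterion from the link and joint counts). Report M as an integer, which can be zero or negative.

ground; <1,0,0>
#1 <2,0,0>
#2 <3,0,0>
#3 <4,0,0>
R:0↔1 J1 <4,1,0>
#4 <5,1,0>
P:4↔1 J1 <5,2,0>
#5 <6,2,0>
R:1↔2 J1 <6,3,0>
P:3↔1 J1 <6,4,0>
#6 <7,4,0>
R:5↔0 J1 <7,5,0>
R:6↔3 J1 <7,6,0>
3×6 − 2×6 − 1×0 = 6

M = 6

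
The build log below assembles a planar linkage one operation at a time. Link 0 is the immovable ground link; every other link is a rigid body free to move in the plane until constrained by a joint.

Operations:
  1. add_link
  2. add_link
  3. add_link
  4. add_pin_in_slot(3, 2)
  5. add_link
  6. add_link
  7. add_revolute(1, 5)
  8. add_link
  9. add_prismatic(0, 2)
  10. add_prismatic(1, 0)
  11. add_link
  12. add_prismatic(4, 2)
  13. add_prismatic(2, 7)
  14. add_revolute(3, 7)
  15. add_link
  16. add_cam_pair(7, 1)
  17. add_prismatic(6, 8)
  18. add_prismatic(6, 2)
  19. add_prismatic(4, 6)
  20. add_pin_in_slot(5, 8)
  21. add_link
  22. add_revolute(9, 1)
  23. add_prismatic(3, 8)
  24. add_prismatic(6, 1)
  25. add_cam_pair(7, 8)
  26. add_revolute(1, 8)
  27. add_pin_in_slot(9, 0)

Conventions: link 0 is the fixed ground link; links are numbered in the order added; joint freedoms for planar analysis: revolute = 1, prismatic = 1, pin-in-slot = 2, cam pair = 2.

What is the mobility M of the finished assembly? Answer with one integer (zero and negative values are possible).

(L,J1,J2)=(1,0,0); link0 fixed
link1: (2,0,0)
link2: (3,0,0)
link3: (4,0,0)
PS 3-2 [J2]: (4,0,1)
link4: (5,0,1)
link5: (6,0,1)
R 1-5 [J1]: (6,1,1)
link6: (7,1,1)
P 0-2 [J1]: (7,2,1)
P 1-0 [J1]: (7,3,1)
link7: (8,3,1)
P 4-2 [J1]: (8,4,1)
P 2-7 [J1]: (8,5,1)
R 3-7 [J1]: (8,6,1)
link8: (9,6,1)
C 7-1 [J2]: (9,6,2)
P 6-8 [J1]: (9,7,2)
P 6-2 [J1]: (9,8,2)
P 4-6 [J1]: (9,9,2)
PS 5-8 [J2]: (9,9,3)
link9: (10,9,3)
R 9-1 [J1]: (10,10,3)
P 3-8 [J1]: (10,11,3)
P 6-1 [J1]: (10,12,3)
C 7-8 [J2]: (10,12,4)
R 1-8 [J1]: (10,13,4)
PS 9-0 [J2]: (10,13,5)
Grübler: 3·9 − 2·13 − 5 = -4

M = -4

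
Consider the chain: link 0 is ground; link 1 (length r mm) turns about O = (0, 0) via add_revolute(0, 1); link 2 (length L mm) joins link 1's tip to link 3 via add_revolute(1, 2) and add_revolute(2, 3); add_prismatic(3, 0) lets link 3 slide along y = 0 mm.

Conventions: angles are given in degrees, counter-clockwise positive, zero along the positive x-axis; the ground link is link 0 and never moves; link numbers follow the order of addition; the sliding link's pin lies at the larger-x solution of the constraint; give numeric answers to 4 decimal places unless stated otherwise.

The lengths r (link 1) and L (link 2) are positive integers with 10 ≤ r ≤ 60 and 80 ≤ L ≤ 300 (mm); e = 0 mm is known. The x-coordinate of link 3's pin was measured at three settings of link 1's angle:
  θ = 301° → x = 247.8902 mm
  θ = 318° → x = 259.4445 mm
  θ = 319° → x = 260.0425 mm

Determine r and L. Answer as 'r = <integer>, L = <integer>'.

constraint per measurement: (x − r cos θ)² + (r sin θ − e)² = L²
subtracting the θ₁ and θ₂ equations cancels the r² and L² terms:
r = (x₁² − x₂²) / (2[(x₁cos θ₁ + e sin θ₁) − (x₂cos θ₂ + e sin θ₂)]) = 45.0002 → r = 45
L² = (x₁ − r cos θ₁)² + (r sin θ₁ − e)² = 51983.9910 → L = 228.0000 → L = 228
check at θ₃=319°: x = 260.0425 (printed 260.0425) ✓

r = 45, L = 228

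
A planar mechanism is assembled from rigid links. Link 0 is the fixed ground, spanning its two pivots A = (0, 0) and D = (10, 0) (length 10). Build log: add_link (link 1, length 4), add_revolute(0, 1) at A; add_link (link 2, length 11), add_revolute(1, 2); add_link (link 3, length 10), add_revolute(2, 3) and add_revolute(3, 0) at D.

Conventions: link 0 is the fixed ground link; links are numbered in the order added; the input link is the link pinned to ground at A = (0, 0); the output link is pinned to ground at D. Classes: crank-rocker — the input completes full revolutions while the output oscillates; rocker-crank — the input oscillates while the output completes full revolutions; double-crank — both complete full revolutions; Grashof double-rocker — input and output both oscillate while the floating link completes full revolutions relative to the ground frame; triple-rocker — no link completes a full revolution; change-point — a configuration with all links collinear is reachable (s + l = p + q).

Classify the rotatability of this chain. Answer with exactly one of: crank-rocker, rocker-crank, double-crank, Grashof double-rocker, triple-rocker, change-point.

lengths: ground=10, input=4, coupler=11, output=10
sorted: s=4 (shortest), l=11 (longest), p+q=20
s + l = 15 vs p + q = 20
s + l < p + q (Grashof) with shortest = input link → crank-rocker

crank-rocker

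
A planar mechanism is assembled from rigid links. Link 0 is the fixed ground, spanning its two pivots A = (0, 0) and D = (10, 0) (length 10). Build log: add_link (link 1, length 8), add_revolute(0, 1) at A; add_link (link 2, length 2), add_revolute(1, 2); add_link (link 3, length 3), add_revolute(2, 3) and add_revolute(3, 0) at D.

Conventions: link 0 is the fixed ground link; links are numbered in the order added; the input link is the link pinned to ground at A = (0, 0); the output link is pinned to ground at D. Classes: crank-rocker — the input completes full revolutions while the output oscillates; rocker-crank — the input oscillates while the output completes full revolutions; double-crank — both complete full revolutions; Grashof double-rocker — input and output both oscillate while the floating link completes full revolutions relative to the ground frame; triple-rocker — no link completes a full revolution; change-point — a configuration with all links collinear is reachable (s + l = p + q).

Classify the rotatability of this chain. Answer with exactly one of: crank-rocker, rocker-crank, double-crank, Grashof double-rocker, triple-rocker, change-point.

lengths: ground=10, input=8, coupler=2, output=3
sorted: s=2 (shortest), l=10 (longest), p+q=11
s + l = 12 vs p + q = 11
s + l > p + q → non-Grashof → no link fully rotates → triple-rocker

triple-rocker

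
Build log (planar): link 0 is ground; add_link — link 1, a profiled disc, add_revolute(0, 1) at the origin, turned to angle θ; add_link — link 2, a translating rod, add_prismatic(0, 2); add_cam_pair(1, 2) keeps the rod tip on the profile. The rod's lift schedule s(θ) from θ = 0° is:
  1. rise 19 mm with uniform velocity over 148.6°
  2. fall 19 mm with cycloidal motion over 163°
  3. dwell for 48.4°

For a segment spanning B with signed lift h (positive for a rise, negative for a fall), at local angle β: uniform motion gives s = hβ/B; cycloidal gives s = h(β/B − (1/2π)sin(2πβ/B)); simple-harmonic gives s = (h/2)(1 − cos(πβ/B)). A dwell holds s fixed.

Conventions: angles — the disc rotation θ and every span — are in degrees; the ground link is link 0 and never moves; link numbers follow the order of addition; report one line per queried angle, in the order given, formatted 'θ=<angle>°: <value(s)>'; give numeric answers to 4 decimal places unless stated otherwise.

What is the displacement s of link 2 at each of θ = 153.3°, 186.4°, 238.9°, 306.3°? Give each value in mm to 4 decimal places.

seg 1 [0°–148.6°] uniform, h=19: full span → s += 19 → s = 19.0000
seg 2 [148.6°–311.6°] cycloidal, h=-19: θ=153.3° here. β=4.7, B=163. -19·(0.0288 − sin(2π·0.0288)/(2π)) = -0.0030 → s = 18.9970
seg 2 [148.6°–311.6°] cycloidal, h=-19: θ=186.4° here. β=37.8, B=163. -19·(0.2319 − sin(2π·0.2319)/(2π)) = -1.4017 → s = 17.5983
seg 2 [148.6°–311.6°] cycloidal, h=-19: θ=238.9° here. β=90.3, B=163. -19·(0.5540 − sin(2π·0.5540)/(2π)) = -11.5320 → s = 7.4680
seg 2 [148.6°–311.6°] cycloidal, h=-19: θ=306.3° here. β=157.7, B=163. -19·(0.9675 − sin(2π·0.9675)/(2π)) = -18.9957 → s = 0.0043

θ=153.3°: 18.9970
θ=186.4°: 17.5983
θ=238.9°: 7.4680
θ=306.3°: 0.0043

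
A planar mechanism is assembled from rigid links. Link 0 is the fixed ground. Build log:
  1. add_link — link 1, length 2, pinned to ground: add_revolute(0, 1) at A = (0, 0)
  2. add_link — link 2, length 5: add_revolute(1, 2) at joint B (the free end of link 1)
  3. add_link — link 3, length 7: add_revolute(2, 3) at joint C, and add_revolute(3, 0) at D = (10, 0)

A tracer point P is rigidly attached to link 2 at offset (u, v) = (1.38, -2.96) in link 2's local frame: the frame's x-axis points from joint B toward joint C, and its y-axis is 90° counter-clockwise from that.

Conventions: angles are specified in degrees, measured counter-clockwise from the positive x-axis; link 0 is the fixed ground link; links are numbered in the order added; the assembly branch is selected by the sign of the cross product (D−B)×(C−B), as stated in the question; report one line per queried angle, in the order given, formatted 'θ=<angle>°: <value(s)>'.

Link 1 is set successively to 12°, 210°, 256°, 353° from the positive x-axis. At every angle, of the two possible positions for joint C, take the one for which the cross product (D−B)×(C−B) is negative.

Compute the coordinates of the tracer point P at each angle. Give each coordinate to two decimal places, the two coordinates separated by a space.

A=(0,0), D=(10.00,0)
θ=12°: B = A + 2.00·(cos12°, sin12°) = (1.9563, 0.4158)
θ=12°: |BD| = 8.0544
θ=12°: circle(B,5.00) ∩ circle(D,7.00): a=2.5374, h=4.3083
θ=12°:   candidates: C₊=(4.7127,4.5874) cross=34.701; C₋=(4.2678,-4.0178) cross=-34.701
θ=12°:   branch - wants cross < 0 → take C=(4.2678,-4.0178) (cross=-34.701)
θ=12°: ex = (C−B)/|BC| = (0.4623,-0.8867); ey = (0.8867,0.4623)
θ=12°: P = B + 1.38·ex + -2.96·ey = (-0.0304,-2.1763)
θ=210°: B = A + 2.00·(cos210°, sin210°) = (-1.7321, -1.0000)
θ=210°: |BD| = 11.7746
θ=210°: circle(B,5.00) ∩ circle(D,7.00): a=4.8682, h=1.1407
θ=210°:   candidates: C₊=(3.0216,0.5500) cross=13.431; C₋=(3.2154,-1.7231) cross=-13.431
θ=210°:   branch - wants cross < 0 → take C=(3.2154,-1.7231) (cross=-13.431)
θ=210°: ex = (C−B)/|BC| = (0.9895,-0.1446); ey = (0.1446,0.9895)
θ=210°: P = B + 1.38·ex + -2.96·ey = (-0.7946,-4.1285)
θ=256°: B = A + 2.00·(cos256°, sin256°) = (-0.4838, -1.9406)
θ=256°: |BD| = 10.6619
θ=256°: circle(B,5.00) ∩ circle(D,7.00): a=4.2055, h=2.7044
θ=256°:   candidates: C₊=(3.1591,1.4841) cross=28.835; C₋=(4.1436,-3.8344) cross=-28.835
θ=256°:   branch - wants cross < 0 → take C=(4.1436,-3.8344) (cross=-28.835)
θ=256°: ex = (C−B)/|BC| = (0.9255,-0.3788); ey = (0.3788,0.9255)
θ=256°: P = B + 1.38·ex + -2.96·ey = (-0.3278,-5.2027)
θ=353°: B = A + 2.00·(cos353°, sin353°) = (1.9851, -0.2437)
θ=353°: |BD| = 8.0186
θ=353°: circle(B,5.00) ∩ circle(D,7.00): a=2.5128, h=4.3227
θ=353°:   candidates: C₊=(4.3653,4.1534) cross=34.662; C₋=(4.6281,-4.4881) cross=-34.662
θ=353°:   branch - wants cross < 0 → take C=(4.6281,-4.4881) (cross=-34.662)
θ=353°: ex = (C−B)/|BC| = (0.5286,-0.8489); ey = (0.8489,0.5286)
θ=353°: P = B + 1.38·ex + -2.96·ey = (0.2019,-2.9798)

θ=12°: -0.03 -2.18
θ=210°: -0.79 -4.13
θ=256°: -0.33 -5.20
θ=353°: 0.20 -2.98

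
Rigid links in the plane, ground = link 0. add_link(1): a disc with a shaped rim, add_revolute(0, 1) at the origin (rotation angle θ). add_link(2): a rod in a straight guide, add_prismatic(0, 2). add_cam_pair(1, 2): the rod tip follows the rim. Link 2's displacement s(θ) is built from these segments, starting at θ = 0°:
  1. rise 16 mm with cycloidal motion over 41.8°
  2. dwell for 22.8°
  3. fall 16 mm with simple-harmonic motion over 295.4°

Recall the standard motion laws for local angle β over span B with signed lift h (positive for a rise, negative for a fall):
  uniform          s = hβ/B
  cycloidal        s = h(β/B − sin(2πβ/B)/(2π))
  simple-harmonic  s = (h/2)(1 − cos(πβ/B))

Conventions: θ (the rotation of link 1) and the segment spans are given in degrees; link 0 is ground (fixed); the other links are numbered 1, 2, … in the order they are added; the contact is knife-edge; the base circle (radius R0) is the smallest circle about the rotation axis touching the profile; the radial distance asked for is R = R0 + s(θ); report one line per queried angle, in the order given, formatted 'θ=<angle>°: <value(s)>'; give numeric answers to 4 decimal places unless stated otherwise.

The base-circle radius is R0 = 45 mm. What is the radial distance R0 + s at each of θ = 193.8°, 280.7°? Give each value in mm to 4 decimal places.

segment 1 (0° to 41.8°, cycloidal, h = 16) is passed completely: s = 0.0000 + (16) = 16.0000
segment 2 (41.8° to 64.6°, dwell): s unchanged at 16.0000
θ = 193.8° falls in segment 3 (64.6° to 360°, simple-harmonic, h = -16): β = 193.8 − 64.6 = 129.2°, B = 295.4°; Δs = -16/2·(1 − cos(π·0.4374)) = -6.4361; s = 16.0000 − 6.4361 = 9.5639
θ = 280.7° falls in segment 3 (64.6° to 360°, simple-harmonic, h = -16): β = 280.7 − 64.6 = 216.1°, B = 295.4°; Δs = -16/2·(1 − cos(π·0.7316)) = -13.3197; s = 16.0000 − 13.3197 = 2.6803
θ=193.8°: R = R0 + s = 45 + 9.5639 = 54.5639
θ=280.7°: R = R0 + s = 45 + 2.6803 = 47.6803

θ=193.8°: 54.5639
θ=280.7°: 47.6803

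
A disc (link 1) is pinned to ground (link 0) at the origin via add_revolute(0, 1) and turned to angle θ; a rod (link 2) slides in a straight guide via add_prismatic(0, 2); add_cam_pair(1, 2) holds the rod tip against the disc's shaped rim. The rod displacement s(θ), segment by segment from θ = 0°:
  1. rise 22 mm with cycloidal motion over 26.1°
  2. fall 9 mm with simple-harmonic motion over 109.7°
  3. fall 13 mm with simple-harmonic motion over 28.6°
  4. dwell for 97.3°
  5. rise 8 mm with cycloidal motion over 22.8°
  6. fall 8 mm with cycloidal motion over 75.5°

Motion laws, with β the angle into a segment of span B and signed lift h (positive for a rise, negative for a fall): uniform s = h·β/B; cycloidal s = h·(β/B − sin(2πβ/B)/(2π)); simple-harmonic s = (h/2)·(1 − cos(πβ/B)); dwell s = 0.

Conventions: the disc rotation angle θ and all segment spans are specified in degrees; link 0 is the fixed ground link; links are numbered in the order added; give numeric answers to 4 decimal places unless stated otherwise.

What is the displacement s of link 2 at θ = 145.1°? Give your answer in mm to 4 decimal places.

segment 1 (0° to 26.1°, cycloidal, h = 22) is passed completely: s = 0.0000 + (22) = 22.0000
segment 2 (26.1° to 135.8°, simple-harmonic, h = -9) is passed completely: s = 22.0000 + (-9) = 13.0000
θ = 145.1° falls in segment 3 (135.8° to 164.4°, simple-harmonic, h = -13): β = 145.1 − 135.8 = 9.3°, B = 28.6°; Δs = -13/2·(1 − cos(π·0.3252)) = -3.1068; s = 13.0000 − 3.1068 = 9.8932

9.8932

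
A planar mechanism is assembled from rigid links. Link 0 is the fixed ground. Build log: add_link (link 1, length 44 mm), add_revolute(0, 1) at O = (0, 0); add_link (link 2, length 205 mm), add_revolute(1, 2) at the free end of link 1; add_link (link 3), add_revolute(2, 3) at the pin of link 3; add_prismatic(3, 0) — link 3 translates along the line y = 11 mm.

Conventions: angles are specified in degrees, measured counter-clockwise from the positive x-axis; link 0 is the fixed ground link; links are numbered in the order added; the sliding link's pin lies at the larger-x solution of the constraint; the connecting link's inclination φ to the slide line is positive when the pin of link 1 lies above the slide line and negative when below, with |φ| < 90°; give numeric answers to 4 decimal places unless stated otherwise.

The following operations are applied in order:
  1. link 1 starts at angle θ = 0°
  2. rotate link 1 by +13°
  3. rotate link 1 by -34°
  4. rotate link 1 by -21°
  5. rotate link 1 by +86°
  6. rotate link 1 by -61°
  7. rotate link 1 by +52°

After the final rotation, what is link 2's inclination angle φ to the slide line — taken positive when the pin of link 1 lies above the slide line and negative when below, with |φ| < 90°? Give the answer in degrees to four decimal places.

geometry: r = 44 mm, L = 205 mm, e = 11 mm; θ starts at 0°
rotate link 1 by +13°: θ ← 0° +13° = 13°
rotate link 1 by -34°: θ ← 13° -34° = -21°
rotate link 1 by -21°: θ ← -21° -21° = -42°
rotate link 1 by +86°: θ ← -42° +86° = 44°
rotate link 1 by -61°: θ ← 44° -61° = -17°
rotate link 1 by +52°: θ ← -17° +52° = 35°
h = r sin θ − e = 25.237363 − 11 = 14.237363
sin φ = h / L = 14.237363 / 205 = 0.06945055
φ = arcsin(0.06945055) = 3.982429°

3.9824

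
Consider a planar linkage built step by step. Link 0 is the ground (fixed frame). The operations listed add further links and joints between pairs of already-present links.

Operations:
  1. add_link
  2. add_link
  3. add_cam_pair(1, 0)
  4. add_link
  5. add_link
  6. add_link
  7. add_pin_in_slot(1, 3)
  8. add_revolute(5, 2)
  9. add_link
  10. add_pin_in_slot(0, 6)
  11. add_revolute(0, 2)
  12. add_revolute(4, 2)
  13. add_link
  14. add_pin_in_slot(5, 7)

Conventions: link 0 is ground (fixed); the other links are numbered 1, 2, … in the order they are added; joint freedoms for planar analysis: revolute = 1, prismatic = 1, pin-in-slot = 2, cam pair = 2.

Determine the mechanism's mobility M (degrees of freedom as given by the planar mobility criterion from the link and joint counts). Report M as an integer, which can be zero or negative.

ground; <1,0,0>
#1 <2,0,0>
#2 <3,0,0>
C:1↔0 J2 <3,0,1>
#3 <4,0,1>
#4 <5,0,1>
#5 <6,0,1>
PS:1↔3 J2 <6,0,2>
R:5↔2 J1 <6,1,2>
#6 <7,1,2>
PS:0↔6 J2 <7,1,3>
R:0↔2 J1 <7,2,3>
R:4↔2 J1 <7,3,3>
#7 <8,3,3>
PS:5↔7 J2 <8,3,4>
3×7 − 2×3 − 1×4 = 11

M = 11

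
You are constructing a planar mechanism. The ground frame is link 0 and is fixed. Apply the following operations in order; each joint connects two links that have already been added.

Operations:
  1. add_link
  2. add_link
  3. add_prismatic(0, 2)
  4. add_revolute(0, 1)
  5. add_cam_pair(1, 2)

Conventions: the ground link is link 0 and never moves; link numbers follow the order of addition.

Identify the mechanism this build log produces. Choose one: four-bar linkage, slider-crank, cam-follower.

links: 3 (incl. ground); joints: 1 revolute, 1 prismatic, 1 higher (cam) pair, forming one closed loop
3 links, revolute + prismatic + higher pair in one loop → cam-follower

cam-follower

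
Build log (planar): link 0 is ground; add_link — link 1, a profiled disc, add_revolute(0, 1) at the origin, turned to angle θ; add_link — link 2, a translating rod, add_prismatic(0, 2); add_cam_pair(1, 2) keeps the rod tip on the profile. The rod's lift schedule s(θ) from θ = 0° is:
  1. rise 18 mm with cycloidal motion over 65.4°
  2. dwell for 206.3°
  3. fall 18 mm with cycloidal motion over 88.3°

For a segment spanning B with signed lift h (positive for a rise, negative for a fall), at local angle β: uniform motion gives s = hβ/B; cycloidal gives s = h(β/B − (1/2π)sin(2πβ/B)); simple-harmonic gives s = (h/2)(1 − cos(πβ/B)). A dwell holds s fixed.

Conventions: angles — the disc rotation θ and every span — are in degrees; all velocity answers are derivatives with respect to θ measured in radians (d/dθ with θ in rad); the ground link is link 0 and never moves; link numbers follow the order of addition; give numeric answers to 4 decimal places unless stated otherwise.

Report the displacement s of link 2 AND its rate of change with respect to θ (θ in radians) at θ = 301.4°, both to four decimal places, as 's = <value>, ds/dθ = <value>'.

seg 1 [0°–65.4°] cycloidal, h=18: full span → s += 18 → s = 18.0000
seg 2 [65.4°–271.7°] dwell: s stays 18.0000
seg 3 [271.7°–360°] cycloidal, h=-18: θ=301.4° here. β=29.7, B=88.3. -18·(0.3364 − sin(2π·0.3364)/(2π)) = -3.6010 → s = 14.3990
velocity in seg [271.7°–360°] (cycloidal), θ in radians: β = 29.7° = 0.5184 rad, B = 88.3° = 1.5411 rad; ds/dθ = (h/B)(1 − cos(2πβ/B)) = ((-18)/1.5411)(1 − cos(2π·0.3364)) = -17.710532 mm/rad

s = 14.3990, ds/dθ = -17.7105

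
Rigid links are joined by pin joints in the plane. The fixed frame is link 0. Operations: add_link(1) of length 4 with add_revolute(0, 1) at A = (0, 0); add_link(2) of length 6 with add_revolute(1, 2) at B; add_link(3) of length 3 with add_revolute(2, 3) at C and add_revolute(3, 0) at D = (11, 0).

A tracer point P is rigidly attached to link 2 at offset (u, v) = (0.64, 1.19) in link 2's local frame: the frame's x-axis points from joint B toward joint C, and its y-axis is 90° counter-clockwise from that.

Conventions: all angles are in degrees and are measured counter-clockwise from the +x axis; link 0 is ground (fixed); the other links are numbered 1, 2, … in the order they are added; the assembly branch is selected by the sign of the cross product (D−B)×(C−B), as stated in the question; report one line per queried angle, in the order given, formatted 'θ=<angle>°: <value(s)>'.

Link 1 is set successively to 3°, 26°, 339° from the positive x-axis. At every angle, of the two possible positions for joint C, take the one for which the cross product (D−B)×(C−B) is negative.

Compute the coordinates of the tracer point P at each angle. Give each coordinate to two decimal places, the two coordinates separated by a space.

A=(0,0), D=(11.00,0)
θ=3°: B = A + 4.00·(cos3°, sin3°) = (3.9945, 0.2093)
θ=3°: |BD| = 7.0086
θ=3°: circle(B,6.00) ∩ circle(D,3.00): a=5.4305, h=2.5514
θ=3°:   candidates: C₊=(9.4988,2.5974) cross=17.882; C₋=(9.3464,-2.5031) cross=-17.882
θ=3°:   branch - wants cross < 0 → take C=(9.3464,-2.5031) (cross=-17.882)
θ=3°: ex = (C−B)/|BC| = (0.8920,-0.4521); ey = (0.4521,0.8920)
θ=3°: P = B + 0.64·ex + 1.19·ey = (5.1034,0.9815)
θ=26°: B = A + 4.00·(cos26°, sin26°) = (3.5952, 1.7535)
θ=26°: |BD| = 7.6096
θ=26°: circle(B,6.00) ∩ circle(D,3.00): a=5.5789, h=2.2082
θ=26°:   candidates: C₊=(9.5328,2.6167) cross=16.804; C₋=(8.5151,-1.6808) cross=-16.804
θ=26°:   branch - wants cross < 0 → take C=(8.5151,-1.6808) (cross=-16.804)
θ=26°: ex = (C−B)/|BC| = (0.8200,-0.5724); ey = (0.5724,0.8200)
θ=26°: P = B + 0.64·ex + 1.19·ey = (4.8011,2.3629)
θ=339°: B = A + 4.00·(cos339°, sin339°) = (3.7343, -1.4335)
θ=339°: |BD| = 7.4057
θ=339°: circle(B,6.00) ∩ circle(D,3.00): a=5.5258, h=2.3379
θ=339°:   candidates: C₊=(8.7031,1.9298) cross=17.314; C₋=(9.6081,-2.6576) cross=-17.314
θ=339°:   branch - wants cross < 0 → take C=(9.6081,-2.6576) (cross=-17.314)
θ=339°: ex = (C−B)/|BC| = (0.9790,-0.2040); ey = (0.2040,0.9790)
θ=339°: P = B + 0.64·ex + 1.19·ey = (4.6036,-0.3991)

θ=3°: 5.10 0.98
θ=26°: 4.80 2.36
θ=339°: 4.60 -0.40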